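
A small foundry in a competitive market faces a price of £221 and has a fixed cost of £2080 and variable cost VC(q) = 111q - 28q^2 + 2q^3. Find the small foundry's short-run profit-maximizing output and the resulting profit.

Profit = -£144 at q = 11

AVC = 111 - 28q + 2q^2; min AVC = £13 at q = 7. Since P = £221 ≥ min AVC, the firm produces.
With MC = 111 - 56q + 6q^2, P = MC on the upward-sloping part at q* = 11.
TR = 221·11 = 2431. TC = 2080 + 495 = 2575. Profit = 2431 − 2575 = -£144.
Shutting down would mean losing the fixed cost of £2080, so operating at a loss of £144 is better by £1936.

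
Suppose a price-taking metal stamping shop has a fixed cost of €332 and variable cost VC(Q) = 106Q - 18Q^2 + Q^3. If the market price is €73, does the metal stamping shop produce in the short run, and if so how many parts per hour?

Produce at Q = 11

Variable cost is VC = 106Q - 18Q^2 + Q^3, so AVC = VC/Q = 106 - 18Q + Q^2 and MC = dTC/dQ = 106 - 36Q + 3Q^2.
The AVC parabola has its vertex at Q = 18/2 = 9, where AVC = 106 - 18·9 + 9^2 = €25.
Because €73 ≥ €25, revenue can cover variable cost; the firm operates.
Solving P = MC: 33 - 36Q + 3Q^2 = 0 ⇒ Q = 1 or 11. On the upward-sloping branch, Q* = 11.
Check: AVC at Q = 11 is €29 ≤ P, so revenue covers variable cost.
Profit = P·Q − TC = 73·11 − 651 = €152.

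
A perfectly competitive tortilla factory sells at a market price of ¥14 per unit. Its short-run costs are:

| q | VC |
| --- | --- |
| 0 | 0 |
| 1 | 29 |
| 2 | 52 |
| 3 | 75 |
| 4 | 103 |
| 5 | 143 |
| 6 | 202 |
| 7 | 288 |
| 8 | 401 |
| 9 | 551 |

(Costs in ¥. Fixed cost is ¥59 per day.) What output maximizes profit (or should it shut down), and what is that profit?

Profit at each row (π = 14q − TC): q=0: -59; q=1: -74; q=2: -83; q=3: -92; q=4: -106; q=5: -132; q=6: -177; q=7: -249; q=8: -348; q=9: -484.
Profit is highest at q = 0. Equivalently, the lowest AVC in the table is 75/3 ≈ ¥25 at q = 3, and P = ¥14 falls below it — price never covers variable cost, so the firm shuts down and loses only its fixed cost.

q = 0 (shut down); profit = -¥59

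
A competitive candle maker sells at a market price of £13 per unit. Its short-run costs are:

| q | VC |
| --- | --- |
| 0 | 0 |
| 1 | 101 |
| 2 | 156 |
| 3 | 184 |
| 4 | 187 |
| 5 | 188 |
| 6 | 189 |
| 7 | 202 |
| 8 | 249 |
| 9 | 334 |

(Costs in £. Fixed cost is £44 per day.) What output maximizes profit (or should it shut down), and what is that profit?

Tabulate TR − TC: q=0: -44; q=1: -132; q=2: -174; q=3: -189; q=4: -179; q=5: -167; q=6: -155; q=7: -155; q=8: -189; q=9: -261.
Profit is highest at q = 0. Equivalently, the lowest AVC in the table is 202/7 ≈ £28.86 at q = 7, and P = £13 falls below it — price never covers variable cost, so the firm shuts down and loses only its fixed cost.

q = 0 (shut down); profit = -£44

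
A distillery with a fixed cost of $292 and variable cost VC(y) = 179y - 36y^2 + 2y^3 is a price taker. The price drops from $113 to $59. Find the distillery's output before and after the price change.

MC = 179 - 72y + 6y^2; the shutdown threshold is min AVC = $17 (at y = 9).
At P = $113 ≥ min AVC, set P = MC on the rising branch: y = 11.
At P = $59 ≥ min AVC, set P = MC: y = 10. The firm stays open but cuts output.

Output falls from 11 to 10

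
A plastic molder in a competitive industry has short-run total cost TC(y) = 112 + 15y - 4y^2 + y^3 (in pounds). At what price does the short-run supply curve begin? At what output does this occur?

The shutdown price is the minimum of AVC. VC = 15y - 4y^2 + y^3, so AVC = 15 - 4y + y^2.
dAVC/dy = -4 + 2y = 0 gives y = 2. min AVC = 15 - 4·2 + 2^2 = 11.
So the shutdown price is £11.

£11 per unit, at y = 2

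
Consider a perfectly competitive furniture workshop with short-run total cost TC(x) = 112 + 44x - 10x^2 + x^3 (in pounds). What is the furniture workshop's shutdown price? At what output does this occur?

£19 per unit, at x = 5

The firm shuts down when price falls below the minimum of average variable cost. AVC = VC/x = 44 - 10x + x^2.
dAVC/dx = -10 + 2x = 0 gives x = 5. min AVC = 44 - 10·5 + 5^2 = 19.
For P < £19 the firm produces nothing.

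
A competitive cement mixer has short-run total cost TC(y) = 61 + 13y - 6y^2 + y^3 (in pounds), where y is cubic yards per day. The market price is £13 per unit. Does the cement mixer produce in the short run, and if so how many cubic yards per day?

From TC, MC = TC'(y) = 13 - 12y + 3y^2 and AVC = VC/y = 13 - 6y + y^2.
AVC hits its minimum where MC = AVC, at y = 3, giving min AVC = 13 - 6·3 + 3^2 = £4.
Because £13 ≥ £4, revenue can cover variable cost; the firm operates.
P = MC gives -12y + 3y^2 = 0, with roots 0 and 4. Take the larger (rising MC): y* = 4.
Check: AVC at y = 4 is £5 ≤ P, so revenue covers variable cost.
Profit = P·y − TC = 13·4 − 81 = -£29, a loss, but smaller than the £61 fixed cost the firm would lose by shutting down.

Produce at y = 4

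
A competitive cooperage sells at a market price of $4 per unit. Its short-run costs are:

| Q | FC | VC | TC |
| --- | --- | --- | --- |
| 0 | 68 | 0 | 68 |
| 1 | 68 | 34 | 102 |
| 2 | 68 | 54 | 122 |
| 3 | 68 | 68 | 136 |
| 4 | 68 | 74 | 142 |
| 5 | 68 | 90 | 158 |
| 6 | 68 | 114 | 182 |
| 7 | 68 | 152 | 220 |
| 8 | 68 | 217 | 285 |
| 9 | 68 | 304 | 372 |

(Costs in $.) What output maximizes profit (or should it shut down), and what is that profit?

Compute π = P·Q − TC at each output: Q=0: -68; Q=1: -98; Q=2: -114; Q=3: -124; Q=4: -126; Q=5: -138; Q=6: -158; Q=7: -192; Q=8: -253; Q=9: -336.
Profit is highest at Q = 0. Equivalently, the lowest AVC in the table is 90/5 ≈ $18 at Q = 5, and P = $4 falls below it — price never covers variable cost, so the firm shuts down and loses only its fixed cost.

Q = 0 (shut down); profit = -$68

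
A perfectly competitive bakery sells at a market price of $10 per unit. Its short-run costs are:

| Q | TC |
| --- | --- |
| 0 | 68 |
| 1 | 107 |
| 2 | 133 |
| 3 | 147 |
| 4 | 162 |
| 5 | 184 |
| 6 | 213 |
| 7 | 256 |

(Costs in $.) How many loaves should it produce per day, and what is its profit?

Q = 0 (shut down); profit = -$68

Profit at each row (π = 10Q − TC): Q=0: -68; Q=1: -97; Q=2: -113; Q=3: -117; Q=4: -122; Q=5: -134; Q=6: -153; Q=7: -186.
Profit is highest at Q = 0. Equivalently, the lowest AVC in the table is 116/5 ≈ $23.20 at Q = 5, and P = $10 falls below it — price never covers variable cost, so the firm shuts down and loses only its fixed cost.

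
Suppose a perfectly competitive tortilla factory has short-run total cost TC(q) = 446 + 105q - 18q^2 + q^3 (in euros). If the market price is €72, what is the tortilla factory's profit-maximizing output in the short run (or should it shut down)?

Produce at q = 11

Variable cost is VC = 105q - 18q^2 + q^3, so AVC = VC/q = 105 - 18q + q^2 and MC = dTC/dq = 105 - 36q + 3q^2.
AVC hits its minimum where MC = AVC, at q = 9, giving min AVC = 105 - 18·9 + 9^2 = €24.
P = €72 exceeds min AVC = €24, so the firm stays open.
Solving P = MC: 33 - 36q + 3q^2 = 0 ⇒ q = 1 or 11. On the upward-sloping branch, q* = 11.
Check: AVC at q = 11 is €28 ≤ P, so revenue covers variable cost.
Profit = P·q − TC = 72·11 − 754 = €38.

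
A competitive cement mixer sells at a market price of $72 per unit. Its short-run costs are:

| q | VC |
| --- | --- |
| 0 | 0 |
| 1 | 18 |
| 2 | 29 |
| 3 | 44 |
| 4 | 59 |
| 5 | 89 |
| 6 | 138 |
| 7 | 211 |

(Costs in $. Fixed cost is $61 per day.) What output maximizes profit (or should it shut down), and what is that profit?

Tabulate TR − TC: q=0: -61; q=1: -7; q=2: 54; q=3: 111; q=4: 168; q=5: 210; q=6: 233; q=7: 232.
Profit is maximized at q = 6. AVC there is 138/6 = $23 ≤ P, so producing beats shutting down (which would give -$61).

q = 6; profit = $233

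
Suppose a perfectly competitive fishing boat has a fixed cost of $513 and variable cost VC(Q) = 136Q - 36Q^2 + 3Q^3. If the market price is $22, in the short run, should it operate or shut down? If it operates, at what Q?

Shut down

Variable cost is VC = 136Q - 36Q^2 + 3Q^3, so AVC = VC/Q = 136 - 36Q + 3Q^2 and MC = dTC/dQ = 136 - 72Q + 9Q^2.
AVC hits its minimum where MC = AVC, at Q = 6, giving min AVC = 136 - 36·6 + 3·6^2 = $28.
Since P = $22 < min AVC = $28, price fails to cover variable cost at any output.
Shutting down limits the loss to fixed cost, $513.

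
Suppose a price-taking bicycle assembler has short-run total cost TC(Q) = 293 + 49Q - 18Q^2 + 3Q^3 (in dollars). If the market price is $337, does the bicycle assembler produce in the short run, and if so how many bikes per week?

Produce at Q = 8

Strip out fixed cost: VC = 49Q - 18Q^2 + 3Q^3. Then AVC = 49 - 18Q + 3Q^2 and MC = 49 - 36Q + 9Q^2.
AVC is minimized where dAVC/dQ = -18 + 6Q = 0, at Q = 3; min AVC = 49 - 18·3 + 3·3^2 = $22.
P = $337 exceeds min AVC = $22, so the firm stays open.
P = MC gives -288 - 36Q + 9Q^2 = 0, with roots -4 and 8. Take the larger (rising MC): Q* = 8.
Check: AVC at Q = 8 is $97 ≤ P, so revenue covers variable cost.
Profit = P·Q − TC = 337·8 − 1069 = $1627.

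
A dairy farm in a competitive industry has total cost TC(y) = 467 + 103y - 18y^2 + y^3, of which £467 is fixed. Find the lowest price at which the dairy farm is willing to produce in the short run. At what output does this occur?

Short-run supply begins at min AVC. From VC = 103y - 18y^2 + y^3, AVC = 103 - 18y + y^2.
At the minimum of AVC, MC = AVC. MC = 103 - 36y + 3y^2; setting MC = AVC gives 2y^2 - 18y = 0, so y = 9. min AVC = 22.
For P < £22 the firm produces nothing.

£22 per unit, at y = 9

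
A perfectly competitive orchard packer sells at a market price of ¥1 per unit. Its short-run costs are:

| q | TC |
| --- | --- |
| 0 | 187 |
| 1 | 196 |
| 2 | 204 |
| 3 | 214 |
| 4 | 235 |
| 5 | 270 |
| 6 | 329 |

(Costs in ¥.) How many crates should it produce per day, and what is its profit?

q = 0 (shut down); profit = -¥187

Compute π = P·q − TC at each output: q=0: -187; q=1: -195; q=2: -202; q=3: -211; q=4: -231; q=5: -265; q=6: -323.
Profit is highest at q = 0. Equivalently, the lowest AVC in the table is 17/2 ≈ ¥8.50 at q = 2, and P = ¥1 falls below it — price never covers variable cost, so the firm shuts down and loses only its fixed cost.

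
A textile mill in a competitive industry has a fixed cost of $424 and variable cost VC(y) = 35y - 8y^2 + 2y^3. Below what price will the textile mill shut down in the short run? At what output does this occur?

$27 per unit, at y = 2

Short-run supply begins at min AVC. From VC = 35y - 8y^2 + 2y^3, AVC = 35 - 8y + 2y^2.
dAVC/dy = -8 + 4y = 0 gives y = 2. min AVC = 35 - 8·2 + 2·2^2 = 27.
The firm shuts down for any P below $27.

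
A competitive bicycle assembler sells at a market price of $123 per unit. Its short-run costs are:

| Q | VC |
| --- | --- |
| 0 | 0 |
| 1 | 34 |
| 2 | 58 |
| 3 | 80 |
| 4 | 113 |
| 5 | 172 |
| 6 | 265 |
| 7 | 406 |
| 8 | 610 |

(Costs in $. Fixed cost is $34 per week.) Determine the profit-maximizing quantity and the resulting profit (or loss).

Q = 6; profit = $439

Profit at each row (π = 123Q − TC): Q=0: -34; Q=1: 55; Q=2: 154; Q=3: 255; Q=4: 345; Q=5: 409; Q=6: 439; Q=7: 421; Q=8: 340.
Profit is maximized at Q = 6. AVC there is 265/6 = $44.17 ≤ P, so producing beats shutting down (which would give -$34).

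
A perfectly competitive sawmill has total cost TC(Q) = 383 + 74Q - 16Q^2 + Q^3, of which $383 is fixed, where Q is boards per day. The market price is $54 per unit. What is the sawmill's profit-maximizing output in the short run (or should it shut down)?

Strip out fixed cost: VC = 74Q - 16Q^2 + Q^3. Then AVC = 74 - 16Q + Q^2 and MC = 74 - 32Q + 3Q^2.
AVC hits its minimum where MC = AVC, at Q = 8, giving min AVC = 74 - 16·8 + 8^2 = $10.
Because $54 ≥ $10, revenue can cover variable cost; the firm operates.
Solving P = MC: 20 - 32Q + 3Q^2 = 0 ⇒ Q = 2/3 or 10. On the upward-sloping branch, Q* = 10.
Check: AVC at Q = 10 is $14 ≤ P, so revenue covers variable cost.
Profit = P·Q − TC = 54·10 − 523 = $17.

Produce at Q = 10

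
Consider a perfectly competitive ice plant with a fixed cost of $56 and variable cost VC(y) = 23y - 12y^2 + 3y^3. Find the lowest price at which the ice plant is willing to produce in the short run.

Short-run supply begins at min AVC. From VC = 23y - 12y^2 + 3y^3, AVC = 23 - 12y + 3y^2.
At the minimum of AVC, MC = AVC. MC = 23 - 24y + 9y^2; setting MC = AVC gives 6y^2 - 12y = 0, so y = 2. min AVC = 11.
So the shutdown price is $11.

$11 per unit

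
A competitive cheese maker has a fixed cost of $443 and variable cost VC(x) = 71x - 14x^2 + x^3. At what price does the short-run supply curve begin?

The shutdown price is the minimum of AVC. VC = 71x - 14x^2 + x^3, so AVC = 71 - 14x + x^2.
dAVC/dx = -14 + 2x = 0 gives x = 7. min AVC = 71 - 14·7 + 7^2 = 22.
For P < $22 the firm produces nothing.

$22 per unit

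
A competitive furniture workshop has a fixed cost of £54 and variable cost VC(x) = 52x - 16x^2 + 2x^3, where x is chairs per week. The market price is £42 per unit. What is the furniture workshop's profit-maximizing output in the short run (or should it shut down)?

Produce at x = 5

From TC, MC = TC'(x) = 52 - 32x + 6x^2 and AVC = VC/x = 52 - 16x + 2x^2.
AVC is minimized where dAVC/dx = -16 + 4x = 0, at x = 4; min AVC = 52 - 16·4 + 2·4^2 = £20.
Because £42 ≥ £20, revenue can cover variable cost; the firm operates.
Set P = MC: 42 = 52 - 32x + 6x^2 → 10 - 32x + 6x^2 = 0. The roots are x = 1/3 and x = 5; the profit-maximizing output is on the rising part of MC, so x* = 5.
Check: AVC at x = 5 is £22 ≤ P, so revenue covers variable cost.
Profit = P·x − TC = 42·5 − 164 = £46.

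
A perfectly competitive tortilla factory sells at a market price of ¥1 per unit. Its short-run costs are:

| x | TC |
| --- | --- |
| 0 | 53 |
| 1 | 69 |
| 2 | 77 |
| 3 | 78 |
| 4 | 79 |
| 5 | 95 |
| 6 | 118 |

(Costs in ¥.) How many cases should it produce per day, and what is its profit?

x = 0 (shut down); profit = -¥53

Tabulate TR − TC: x=0: -53; x=1: -68; x=2: -75; x=3: -75; x=4: -75; x=5: -90; x=6: -112.
Profit is highest at x = 0. Equivalently, the lowest AVC in the table is 26/4 ≈ ¥6.50 at x = 4, and P = ¥1 falls below it — price never covers variable cost, so the firm shuts down and loses only its fixed cost.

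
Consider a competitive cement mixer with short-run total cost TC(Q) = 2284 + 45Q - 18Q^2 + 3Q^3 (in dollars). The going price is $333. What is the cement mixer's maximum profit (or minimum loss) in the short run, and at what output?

AVC = 45 - 18Q + 3Q^2; min AVC = $18 at Q = 3. Since P = $333 ≥ min AVC, the firm produces.
With MC = 45 - 36Q + 9Q^2, P = MC on the upward-sloping part at Q* = 8.
TR = 333·8 = 2664. TC = 2284 + 744 = 3028. Profit = 2664 − 3028 = -$364.
That loss of $364 beats the $2284 the firm would lose by shutting down; producing recovers $1920 of fixed cost.

Profit = -$364 at Q = 8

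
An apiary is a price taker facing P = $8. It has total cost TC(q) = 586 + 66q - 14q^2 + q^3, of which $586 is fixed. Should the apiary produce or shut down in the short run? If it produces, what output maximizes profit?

Shut down

Strip out fixed cost: VC = 66q - 14q^2 + q^3. Then AVC = 66 - 14q + q^2 and MC = 66 - 28q + 3q^2.
AVC hits its minimum where MC = AVC, at q = 7, giving min AVC = 66 - 14·7 + 7^2 = $17.
With P < min AVC ($8 < $17), every unit sold adds to the loss.
Shutting down limits the loss to fixed cost, $586.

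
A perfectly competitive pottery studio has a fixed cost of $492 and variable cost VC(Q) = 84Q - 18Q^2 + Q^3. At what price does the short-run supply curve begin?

$3 per unit

The firm shuts down when price falls below the minimum of average variable cost. AVC = VC/Q = 84 - 18Q + Q^2.
At the minimum of AVC, MC = AVC. MC = 84 - 36Q + 3Q^2; setting MC = AVC gives 2Q^2 - 18Q = 0, so Q = 9. min AVC = 3.
The firm shuts down for any P below $3.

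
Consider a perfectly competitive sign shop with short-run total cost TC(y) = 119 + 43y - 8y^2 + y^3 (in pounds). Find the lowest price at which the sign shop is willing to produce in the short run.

£27 per unit

The shutdown price is the minimum of AVC. VC = 43y - 8y^2 + y^3, so AVC = 43 - 8y + y^2.
dAVC/dy = -8 + 2y = 0 gives y = 4. min AVC = 43 - 8·4 + 4^2 = 27.
So the shutdown price is £27.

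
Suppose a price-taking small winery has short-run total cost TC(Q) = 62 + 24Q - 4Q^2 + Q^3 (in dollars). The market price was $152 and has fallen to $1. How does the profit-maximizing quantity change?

Output falls from 8 to 0 (the firm shuts down)

AVC = 24 - 4Q + Q^2, minimized at Q = 2 where min AVC = $20. MC = 24 - 8Q + 3Q^2.
With P = $152 above the shutdown price, P = MC gives Q = 8.
At P = $1 < min AVC = $20, price no longer covers variable cost at any output, so the firm shuts down: Q = 0.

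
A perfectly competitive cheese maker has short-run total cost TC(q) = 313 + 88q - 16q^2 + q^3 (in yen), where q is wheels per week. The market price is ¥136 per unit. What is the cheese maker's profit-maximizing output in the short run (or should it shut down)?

Variable cost is VC = 88q - 16q^2 + q^3, so AVC = VC/q = 88 - 16q + q^2 and MC = dTC/dq = 88 - 32q + 3q^2.
The AVC parabola has its vertex at q = 16/2 = 8, where AVC = 88 - 16·8 + 8^2 = ¥24.
Because ¥136 ≥ ¥24, revenue can cover variable cost; the firm operates.
P = MC gives -48 - 32q + 3q^2 = 0, with roots -4/3 and 12. Take the larger (rising MC): q* = 12.
Check: AVC at q = 12 is ¥40 ≤ P, so revenue covers variable cost.
Profit = P·q − TC = 136·12 − 793 = ¥839.

Produce at q = 12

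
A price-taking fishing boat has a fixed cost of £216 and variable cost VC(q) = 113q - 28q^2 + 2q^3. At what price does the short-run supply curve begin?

Short-run supply begins at min AVC. From VC = 113q - 28q^2 + 2q^3, AVC = 113 - 28q + 2q^2.
At the minimum of AVC, MC = AVC. MC = 113 - 56q + 6q^2; setting MC = AVC gives 4q^2 - 28q = 0, so q = 7. min AVC = 15.
The firm shuts down for any P below £15.

£15 per unit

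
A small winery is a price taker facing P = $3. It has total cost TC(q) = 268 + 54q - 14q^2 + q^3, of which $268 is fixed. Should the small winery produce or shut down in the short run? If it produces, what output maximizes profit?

From TC, MC = TC'(q) = 54 - 28q + 3q^2 and AVC = VC/q = 54 - 14q + q^2.
AVC is minimized where dAVC/dq = -14 + 2q = 0, at q = 7; min AVC = 54 - 14·7 + 7^2 = $5.
Since P = $3 < min AVC = $5, price fails to cover variable cost at any output.
Best response: produce nothing and absorb the $268 fixed cost.

Shut down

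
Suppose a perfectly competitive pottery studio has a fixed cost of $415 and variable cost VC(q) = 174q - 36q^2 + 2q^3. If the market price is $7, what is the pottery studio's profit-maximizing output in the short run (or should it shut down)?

Shut down

Variable cost is VC = 174q - 36q^2 + 2q^3, so AVC = VC/q = 174 - 36q + 2q^2 and MC = dTC/dq = 174 - 72q + 6q^2.
AVC is minimized where dAVC/dq = -36 + 4q = 0, at q = 9; min AVC = 174 - 36·9 + 2·9^2 = $12.
P = $7 lies below min AVC = $12; no output level covers variable cost.
Best response: produce nothing and absorb the $415 fixed cost.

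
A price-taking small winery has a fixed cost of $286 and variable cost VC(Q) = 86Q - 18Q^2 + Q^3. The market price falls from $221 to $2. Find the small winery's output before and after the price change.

Output falls from 15 to 0 (the firm shuts down)

MC = 86 - 36Q + 3Q^2; the shutdown threshold is min AVC = $5 (at Q = 9).
With P = $221 above the shutdown price, P = MC gives Q = 15.
At P = $2 < min AVC = $5, price no longer covers variable cost at any output, so the firm shuts down: Q = 0.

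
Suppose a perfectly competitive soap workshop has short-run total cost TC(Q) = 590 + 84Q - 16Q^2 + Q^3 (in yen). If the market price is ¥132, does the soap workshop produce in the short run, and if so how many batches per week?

Produce at Q = 12

Strip out fixed cost: VC = 84Q - 16Q^2 + Q^3. Then AVC = 84 - 16Q + Q^2 and MC = 84 - 32Q + 3Q^2.
AVC is minimized where dAVC/dQ = -16 + 2Q = 0, at Q = 8; min AVC = 84 - 16·8 + 8^2 = ¥20.
Because ¥132 ≥ ¥20, revenue can cover variable cost; the firm operates.
Set P = MC: 132 = 84 - 32Q + 3Q^2 → -48 - 32Q + 3Q^2 = 0. The roots are Q = -4/3 and Q = 12; the profit-maximizing output is on the rising part of MC, so Q* = 12.
Check: AVC at Q = 12 is ¥36 ≤ P, so revenue covers variable cost.
Profit = P·Q − TC = 132·12 − 1022 = ¥562.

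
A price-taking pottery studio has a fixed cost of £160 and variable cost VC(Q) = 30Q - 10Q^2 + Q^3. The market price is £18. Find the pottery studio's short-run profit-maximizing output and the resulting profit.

Profit = -£88 at Q = 6

AVC = 30 - 10Q + Q^2 has its minimum £5 at Q = 5; price £18 clears that bar, so the firm operates.
With MC = 30 - 20Q + 3Q^2, P = MC on the upward-sloping part at Q* = 6.
TR = 18·6 = 108. TC = 160 + 36 = 196. Profit = 108 − 196 = -£88.
That loss of £88 beats the £160 the firm would lose by shutting down; producing recovers £72 of fixed cost.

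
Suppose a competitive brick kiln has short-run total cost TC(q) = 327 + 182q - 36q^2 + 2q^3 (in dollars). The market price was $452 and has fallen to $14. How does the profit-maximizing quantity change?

Output falls from 15 to 0 (the firm shuts down)

AVC = 182 - 36q + 2q^2, minimized at q = 9 where min AVC = $20. MC = 182 - 72q + 6q^2.
With P = $452 above the shutdown price, P = MC gives q = 15.
At P = $14 < min AVC = $20, price no longer covers variable cost at any output, so the firm shuts down: q = 0.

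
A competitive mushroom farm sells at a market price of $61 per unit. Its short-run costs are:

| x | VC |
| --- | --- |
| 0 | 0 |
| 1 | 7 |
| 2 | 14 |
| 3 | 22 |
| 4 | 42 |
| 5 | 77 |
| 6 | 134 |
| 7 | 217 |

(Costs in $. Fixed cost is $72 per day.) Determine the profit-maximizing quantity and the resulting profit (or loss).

Compute π = P·x − TC at each output: x=0: -72; x=1: -18; x=2: 36; x=3: 89; x=4: 130; x=5: 156; x=6: 160; x=7: 138.
Profit is maximized at x = 6. AVC there is 134/6 = $22.33 ≤ P, so producing beats shutting down (which would give -$72).

x = 6; profit = $160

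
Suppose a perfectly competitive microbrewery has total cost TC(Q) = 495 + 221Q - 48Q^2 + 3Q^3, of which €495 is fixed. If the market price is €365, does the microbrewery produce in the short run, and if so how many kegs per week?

Variable cost is VC = 221Q - 48Q^2 + 3Q^3, so AVC = VC/Q = 221 - 48Q + 3Q^2 and MC = dTC/dQ = 221 - 96Q + 9Q^2.
AVC is minimized where dAVC/dQ = -48 + 6Q = 0, at Q = 8; min AVC = 221 - 48·8 + 3·8^2 = €29.
P = €365 exceeds min AVC = €29, so the firm stays open.
P = MC gives -144 - 96Q + 9Q^2 = 0, with roots -4/3 and 12. Take the larger (rising MC): Q* = 12.
Check: AVC at Q = 12 is €77 ≤ P, so revenue covers variable cost.
Profit = P·Q − TC = 365·12 − 1419 = €2961.

Produce at Q = 12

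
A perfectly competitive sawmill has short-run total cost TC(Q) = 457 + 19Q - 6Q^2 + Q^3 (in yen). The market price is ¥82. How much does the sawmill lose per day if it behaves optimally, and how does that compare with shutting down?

Profit = -¥65 at Q = 7

AVC = 19 - 6Q + Q^2 has its minimum ¥10 at Q = 3; price ¥82 clears that bar, so the firm operates.
MC = 19 - 12Q + 3Q^2. Setting P = MC and taking the root on the rising branch gives Q* = 7.
TR = 82·7 = 574. TC = 457 + 182 = 639. Profit = 574 − 639 = -¥65.
Shutting down would mean losing the fixed cost of ¥457, so operating at a loss of ¥65 is better by ¥392.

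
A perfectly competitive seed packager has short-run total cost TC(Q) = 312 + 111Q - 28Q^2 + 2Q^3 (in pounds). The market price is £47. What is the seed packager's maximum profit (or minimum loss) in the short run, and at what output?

Profit = -£56 at Q = 8

AVC = 111 - 28Q + 2Q^2 has its minimum £13 at Q = 7; price £47 clears that bar, so the firm operates.
MC = 111 - 56Q + 6Q^2. Setting P = MC and taking the root on the rising branch gives Q* = 8.
TR = 47·8 = 376. TC = 312 + 120 = 432. Profit = 376 − 432 = -£56.
By producing, the firm covers all variable cost plus £256 of fixed cost; shutting down would lose the full £312.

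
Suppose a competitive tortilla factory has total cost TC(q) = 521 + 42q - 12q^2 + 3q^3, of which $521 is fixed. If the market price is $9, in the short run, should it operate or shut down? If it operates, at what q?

From TC, MC = TC'(q) = 42 - 24q + 9q^2 and AVC = VC/q = 42 - 12q + 3q^2.
AVC hits its minimum where MC = AVC, at q = 2, giving min AVC = 42 - 12·2 + 3·2^2 = $30.
P = $9 lies below min AVC = $30; no output level covers variable cost.
Shutting down limits the loss to fixed cost, $521.

Shut down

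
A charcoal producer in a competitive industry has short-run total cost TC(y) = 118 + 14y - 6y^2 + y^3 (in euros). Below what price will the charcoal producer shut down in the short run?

€5 per unit

Short-run supply begins at min AVC. From VC = 14y - 6y^2 + y^3, AVC = 14 - 6y + y^2.
dAVC/dy = -6 + 2y = 0 gives y = 3. min AVC = 14 - 6·3 + 3^2 = 5.
The firm shuts down for any P below €5.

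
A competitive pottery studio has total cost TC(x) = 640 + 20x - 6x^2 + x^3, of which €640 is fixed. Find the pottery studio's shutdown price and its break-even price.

AVC = 20 - 6x + x^2; minimized at x = 3, giving min AVC = €11. That is the shutdown price.
ATC = 640/x + 20 - 6x + x^2. Setting dATC/dx = −640/x^2 − 6 + 2x = 0 gives x = 8 (since 2·8^3 − 6·8^2 = 640).
min ATC = 640/8 + 20 − 6·8 + 8^2 = €116. That is the break-even price.
Between these two prices the firm operates at a loss; above €116 it earns a profit.

Shutdown price = €11; break-even price = €116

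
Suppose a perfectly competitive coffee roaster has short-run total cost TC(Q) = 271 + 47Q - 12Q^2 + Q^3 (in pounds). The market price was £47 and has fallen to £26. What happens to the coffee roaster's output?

Output falls from 8 to 7

AVC = 47 - 12Q + Q^2, minimized at Q = 6 where min AVC = £11. MC = 47 - 24Q + 3Q^2.
At P = £47 ≥ min AVC, set P = MC on the rising branch: Q = 8.
At P = £26 ≥ min AVC, set P = MC: Q = 7. The firm stays open but cuts output.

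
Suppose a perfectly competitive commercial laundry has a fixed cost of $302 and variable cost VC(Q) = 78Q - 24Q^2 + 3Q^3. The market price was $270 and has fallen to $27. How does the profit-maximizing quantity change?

Output falls from 8 to 0 (the firm shuts down)

AVC = 78 - 24Q + 3Q^2, minimized at Q = 4 where min AVC = $30. MC = 78 - 48Q + 9Q^2.
At P = $270 ≥ min AVC, set P = MC on the rising branch: Q = 8.
At P = $27 < min AVC = $30, price no longer covers variable cost at any output, so the firm shuts down: Q = 0.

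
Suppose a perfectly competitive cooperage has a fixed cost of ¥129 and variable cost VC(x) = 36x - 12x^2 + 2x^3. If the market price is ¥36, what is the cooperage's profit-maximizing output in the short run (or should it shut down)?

Strip out fixed cost: VC = 36x - 12x^2 + 2x^3. Then AVC = 36 - 12x + 2x^2 and MC = 36 - 24x + 6x^2.
AVC hits its minimum where MC = AVC, at x = 3, giving min AVC = 36 - 12·3 + 2·3^2 = ¥18.
P = ¥36 exceeds min AVC = ¥18, so the firm stays open.
Set P = MC: 36 = 36 - 24x + 6x^2 → -24x + 6x^2 = 0. The roots are x = 0 and x = 4; the profit-maximizing output is on the rising part of MC, so x* = 4.
Check: AVC at x = 4 is ¥20 ≤ P, so revenue covers variable cost.
Profit = P·x − TC = 36·4 − 209 = -¥65, a loss, but smaller than the ¥129 fixed cost the firm would lose by shutting down.

Produce at x = 4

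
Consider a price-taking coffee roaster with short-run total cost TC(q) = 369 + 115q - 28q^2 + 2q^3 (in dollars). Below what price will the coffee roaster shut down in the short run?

$17 per unit

The shutdown price is the minimum of AVC. VC = 115q - 28q^2 + 2q^3, so AVC = 115 - 28q + 2q^2.
At the minimum of AVC, MC = AVC. MC = 115 - 56q + 6q^2; setting MC = AVC gives 4q^2 - 28q = 0, so q = 7. min AVC = 17.
For P < $17 the firm produces nothing.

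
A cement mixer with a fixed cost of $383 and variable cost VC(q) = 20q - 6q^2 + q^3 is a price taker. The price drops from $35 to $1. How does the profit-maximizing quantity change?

MC = 20 - 12q + 3q^2; the shutdown threshold is min AVC = $11 (at q = 3).
At P = $35 ≥ min AVC, set P = MC on the rising branch: q = 5.
At P = $1 < min AVC = $11, price no longer covers variable cost at any output, so the firm shuts down: q = 0.

Output falls from 5 to 0 (the firm shuts down)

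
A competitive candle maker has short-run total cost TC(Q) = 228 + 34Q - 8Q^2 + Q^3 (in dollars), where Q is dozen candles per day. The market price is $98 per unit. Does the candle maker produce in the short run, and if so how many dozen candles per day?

Produce at Q = 8

Strip out fixed cost: VC = 34Q - 8Q^2 + Q^3. Then AVC = 34 - 8Q + Q^2 and MC = 34 - 16Q + 3Q^2.
The AVC parabola has its vertex at Q = 8/2 = 4, where AVC = 34 - 8·4 + 4^2 = $18.
Since P = $98 ≥ min AVC = $18, price covers variable cost and the firm should produce.
Set P = MC: 98 = 34 - 16Q + 3Q^2 → -64 - 16Q + 3Q^2 = 0. The roots are Q = -8/3 and Q = 8; the profit-maximizing output is on the rising part of MC, so Q* = 8.
Check: AVC at Q = 8 is $34 ≤ P, so revenue covers variable cost.
Profit = P·Q − TC = 98·8 − 500 = $284.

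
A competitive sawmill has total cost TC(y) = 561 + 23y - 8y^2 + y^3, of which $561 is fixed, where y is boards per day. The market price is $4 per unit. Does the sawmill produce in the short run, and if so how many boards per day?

Shut down

Variable cost is VC = 23y - 8y^2 + y^3, so AVC = VC/y = 23 - 8y + y^2 and MC = dTC/dy = 23 - 16y + 3y^2.
The AVC parabola has its vertex at y = 8/2 = 4, where AVC = 23 - 8·4 + 4^2 = $7.
Since P = $4 < min AVC = $7, price fails to cover variable cost at any output.
Shutting down limits the loss to fixed cost, $561.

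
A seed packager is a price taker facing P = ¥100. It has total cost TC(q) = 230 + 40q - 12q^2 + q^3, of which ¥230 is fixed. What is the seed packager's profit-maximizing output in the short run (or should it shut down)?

Produce at q = 10

Strip out fixed cost: VC = 40q - 12q^2 + q^3. Then AVC = 40 - 12q + q^2 and MC = 40 - 24q + 3q^2.
AVC hits its minimum where MC = AVC, at q = 6, giving min AVC = 40 - 12·6 + 6^2 = ¥4.
Because ¥100 ≥ ¥4, revenue can cover variable cost; the firm operates.
Solving P = MC: -60 - 24q + 3q^2 = 0 ⇒ q = -2 or 10. On the upward-sloping branch, q* = 10.
Check: AVC at q = 10 is ¥20 ≤ P, so revenue covers variable cost.
Profit = P·q − TC = 100·10 − 430 = ¥570.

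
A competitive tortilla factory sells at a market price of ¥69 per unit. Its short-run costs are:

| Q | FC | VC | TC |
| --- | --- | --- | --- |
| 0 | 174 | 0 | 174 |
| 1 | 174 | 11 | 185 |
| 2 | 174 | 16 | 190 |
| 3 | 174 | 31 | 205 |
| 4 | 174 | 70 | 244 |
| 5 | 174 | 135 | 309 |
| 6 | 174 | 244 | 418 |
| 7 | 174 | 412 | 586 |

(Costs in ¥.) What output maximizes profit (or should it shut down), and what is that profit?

Compute π = P·Q − TC at each output: Q=0: -174; Q=1: -116; Q=2: -52; Q=3: 2; Q=4: 32; Q=5: 36; Q=6: -4; Q=7: -103.
Profit is maximized at Q = 5. AVC there is 135/5 = ¥27 ≤ P, so producing beats shutting down (which would give -¥174).

Q = 5; profit = ¥36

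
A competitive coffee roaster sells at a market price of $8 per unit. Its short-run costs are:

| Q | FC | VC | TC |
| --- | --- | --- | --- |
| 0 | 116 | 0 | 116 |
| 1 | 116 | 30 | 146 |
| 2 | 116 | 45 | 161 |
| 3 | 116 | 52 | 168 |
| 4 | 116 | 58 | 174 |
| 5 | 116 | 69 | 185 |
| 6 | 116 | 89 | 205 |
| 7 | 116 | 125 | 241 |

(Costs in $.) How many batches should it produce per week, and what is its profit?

Compute π = P·Q − TC at each output: Q=0: -116; Q=1: -138; Q=2: -145; Q=3: -144; Q=4: -142; Q=5: -145; Q=6: -157; Q=7: -185.
Profit is highest at Q = 0. Equivalently, the lowest AVC in the table is 69/5 ≈ $13.80 at Q = 5, and P = $8 falls below it — price never covers variable cost, so the firm shuts down and loses only its fixed cost.

Q = 0 (shut down); profit = -$116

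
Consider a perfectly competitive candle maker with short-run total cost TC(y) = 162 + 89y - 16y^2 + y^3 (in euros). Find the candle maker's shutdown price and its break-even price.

Shutdown price = €25; break-even price = €44

AVC = 89 - 16y + y^2; minimized at y = 8, giving min AVC = €25. That is the shutdown price.
ATC = 162/y + 89 - 16y + y^2. Setting dATC/dy = −162/y^2 − 16 + 2y = 0 gives y = 9 (since 2·9^3 − 16·9^2 = 162).
min ATC = 162/9 + 89 − 16·9 + 9^2 = €44. That is the break-even price.
Between these two prices the firm operates at a loss; above €44 it earns a profit.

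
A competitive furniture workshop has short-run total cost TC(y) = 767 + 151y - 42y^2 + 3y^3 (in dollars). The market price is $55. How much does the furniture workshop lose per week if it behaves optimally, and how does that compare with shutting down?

Profit = -$383 at y = 8

AVC = 151 - 42y + 3y^2 has its minimum $4 at y = 7; price $55 clears that bar, so the firm operates.
MC = 151 - 84y + 9y^2. Setting P = MC and taking the root on the rising branch gives y* = 8.
TR = 55·8 = 440. TC = 767 + 56 = 823. Profit = 440 − 823 = -$383.
That loss of $383 beats the $767 the firm would lose by shutting down; producing recovers $384 of fixed cost.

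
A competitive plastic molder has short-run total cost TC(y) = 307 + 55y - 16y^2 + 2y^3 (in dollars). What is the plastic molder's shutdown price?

$23 per unit

The shutdown price is the minimum of AVC. VC = 55y - 16y^2 + 2y^3, so AVC = 55 - 16y + 2y^2.
dAVC/dy = -16 + 4y = 0 gives y = 4. min AVC = 55 - 16·4 + 2·4^2 = 23.
The firm shuts down for any P below $23.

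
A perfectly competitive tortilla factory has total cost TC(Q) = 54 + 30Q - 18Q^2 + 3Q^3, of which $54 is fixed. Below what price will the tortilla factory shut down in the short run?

The firm shuts down when price falls below the minimum of average variable cost. AVC = VC/Q = 30 - 18Q + 3Q^2.
At the minimum of AVC, MC = AVC. MC = 30 - 36Q + 9Q^2; setting MC = AVC gives 6Q^2 - 18Q = 0, so Q = 3. min AVC = 3.
For P < $3 the firm produces nothing.

$3 per unit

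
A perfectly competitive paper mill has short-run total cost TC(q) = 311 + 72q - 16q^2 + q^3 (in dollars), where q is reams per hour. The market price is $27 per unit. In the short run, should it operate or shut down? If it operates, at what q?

From TC, MC = TC'(q) = 72 - 32q + 3q^2 and AVC = VC/q = 72 - 16q + q^2.
The AVC parabola has its vertex at q = 16/2 = 8, where AVC = 72 - 16·8 + 8^2 = $8.
Since P = $27 ≥ min AVC = $8, price covers variable cost and the firm should produce.
Set P = MC: 27 = 72 - 32q + 3q^2 → 45 - 32q + 3q^2 = 0. The roots are q = 5/3 and q = 9; the profit-maximizing output is on the rising part of MC, so q* = 9.
Check: AVC at q = 9 is $9 ≤ P, so revenue covers variable cost.
Profit = P·q − TC = 27·9 − 392 = -$149, a loss, but smaller than the $311 fixed cost the firm would lose by shutting down.

Produce at q = 9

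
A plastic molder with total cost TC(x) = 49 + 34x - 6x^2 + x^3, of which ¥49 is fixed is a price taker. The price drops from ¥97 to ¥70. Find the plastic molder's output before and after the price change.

Output falls from 7 to 6

MC = 34 - 12x + 3x^2; the shutdown threshold is min AVC = ¥25 (at x = 3).
With P = ¥97 above the shutdown price, P = MC gives x = 7.
At P = ¥70 ≥ min AVC, set P = MC: x = 6. The firm stays open but cuts output.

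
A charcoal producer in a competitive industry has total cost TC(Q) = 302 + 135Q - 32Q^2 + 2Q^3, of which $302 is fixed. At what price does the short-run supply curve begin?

$7 per unit

The firm shuts down when price falls below the minimum of average variable cost. AVC = VC/Q = 135 - 32Q + 2Q^2.
At the minimum of AVC, MC = AVC. MC = 135 - 64Q + 6Q^2; setting MC = AVC gives 4Q^2 - 32Q = 0, so Q = 8. min AVC = 7.
For P < $7 the firm produces nothing.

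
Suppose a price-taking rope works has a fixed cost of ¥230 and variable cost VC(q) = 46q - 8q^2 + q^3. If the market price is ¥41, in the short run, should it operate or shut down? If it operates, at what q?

Produce at q = 5

Variable cost is VC = 46q - 8q^2 + q^3, so AVC = VC/q = 46 - 8q + q^2 and MC = dTC/dq = 46 - 16q + 3q^2.
AVC hits its minimum where MC = AVC, at q = 4, giving min AVC = 46 - 8·4 + 4^2 = ¥30.
Since P = ¥41 ≥ min AVC = ¥30, price covers variable cost and the firm should produce.
Solving P = MC: 5 - 16q + 3q^2 = 0 ⇒ q = 1/3 or 5. On the upward-sloping branch, q* = 5.
Check: AVC at q = 5 is ¥31 ≤ P, so revenue covers variable cost.
Profit = P·q − TC = 41·5 − 385 = -¥180, a loss, but smaller than the ¥230 fixed cost the firm would lose by shutting down.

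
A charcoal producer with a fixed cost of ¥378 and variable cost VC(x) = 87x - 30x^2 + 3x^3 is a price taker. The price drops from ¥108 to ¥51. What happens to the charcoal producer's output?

Output falls from 7 to 6

MC = 87 - 60x + 9x^2; the shutdown threshold is min AVC = ¥12 (at x = 5).
At P = ¥108 ≥ min AVC, set P = MC on the rising branch: x = 7.
At P = ¥51 ≥ min AVC, set P = MC: x = 6. The firm stays open but cuts output.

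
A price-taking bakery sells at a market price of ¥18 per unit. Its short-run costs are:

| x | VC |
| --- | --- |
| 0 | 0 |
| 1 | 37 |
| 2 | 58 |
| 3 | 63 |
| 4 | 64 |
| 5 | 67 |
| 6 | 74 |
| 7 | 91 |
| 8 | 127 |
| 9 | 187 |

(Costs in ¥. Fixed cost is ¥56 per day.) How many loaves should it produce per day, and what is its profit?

x = 7; profit = -¥21

Tabulate TR − TC: x=0: -56; x=1: -75; x=2: -78; x=3: -65; x=4: -48; x=5: -33; x=6: -22; x=7: -21; x=8: -39; x=9: -81.
Profit is maximized at x = 7. AVC there is 91/7 = ¥13 ≤ P, so producing beats shutting down (which would give -¥56).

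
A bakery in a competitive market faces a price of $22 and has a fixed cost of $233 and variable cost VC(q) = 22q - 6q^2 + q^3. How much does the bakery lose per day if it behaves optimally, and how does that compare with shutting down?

Profit = -$201 at q = 4

AVC = 22 - 6q + q^2 has its minimum $13 at q = 3; price $22 clears that bar, so the firm operates.
With MC = 22 - 12q + 3q^2, P = MC on the upward-sloping part at q* = 4.
TR = 22·4 = 88. TC = 233 + 56 = 289. Profit = 88 − 289 = -$201.
By producing, the firm covers all variable cost plus $32 of fixed cost; shutting down would lose the full $233.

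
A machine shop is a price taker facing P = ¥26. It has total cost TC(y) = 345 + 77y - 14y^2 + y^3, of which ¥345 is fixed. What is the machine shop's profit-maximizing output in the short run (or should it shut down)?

Shut down

Strip out fixed cost: VC = 77y - 14y^2 + y^3. Then AVC = 77 - 14y + y^2 and MC = 77 - 28y + 3y^2.
The AVC parabola has its vertex at y = 14/2 = 7, where AVC = 77 - 14·7 + 7^2 = ¥28.
P = ¥26 lies below min AVC = ¥28; no output level covers variable cost.
Shutting down limits the loss to fixed cost, ¥345.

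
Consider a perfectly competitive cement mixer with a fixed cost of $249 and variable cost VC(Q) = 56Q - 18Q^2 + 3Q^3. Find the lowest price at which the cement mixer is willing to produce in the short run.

$29 per unit

Short-run supply begins at min AVC. From VC = 56Q - 18Q^2 + 3Q^3, AVC = 56 - 18Q + 3Q^2.
At the minimum of AVC, MC = AVC. MC = 56 - 36Q + 9Q^2; setting MC = AVC gives 6Q^2 - 18Q = 0, so Q = 3. min AVC = 29.
The firm shuts down for any P below $29.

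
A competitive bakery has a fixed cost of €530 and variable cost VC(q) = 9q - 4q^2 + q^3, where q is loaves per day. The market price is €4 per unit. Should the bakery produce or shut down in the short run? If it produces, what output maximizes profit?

Shut down

From TC, MC = TC'(q) = 9 - 8q + 3q^2 and AVC = VC/q = 9 - 4q + q^2.
AVC hits its minimum where MC = AVC, at q = 2, giving min AVC = 9 - 4·2 + 2^2 = €5.
Since P = €4 < min AVC = €5, price fails to cover variable cost at any output.
Best response: produce nothing and absorb the €530 fixed cost.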